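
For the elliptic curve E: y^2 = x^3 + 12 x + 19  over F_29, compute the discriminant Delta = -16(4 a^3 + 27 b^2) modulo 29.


4 a^3 + 27 b^2 = 4*12^3 + 27*19^2 = 6912 + 9747 = 16659
Delta = -16 * (16659) = -266544
Delta mod 29 = 24

Delta = 24 (mod 29)


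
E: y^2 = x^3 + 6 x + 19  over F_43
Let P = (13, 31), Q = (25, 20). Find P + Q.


P != Q, so use the chord formula.
s = (y2 - y1) / (x2 - x1) = (32) / (12) mod 43 = 17
x3 = s^2 - x1 - x2 mod 43 = 17^2 - 13 - 25 = 36
y3 = s (x1 - x3) - y1 mod 43 = 17 * (13 - 36) - 31 = 8

P + Q = (36, 8)


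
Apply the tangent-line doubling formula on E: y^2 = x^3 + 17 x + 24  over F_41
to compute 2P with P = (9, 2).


Doubling: s = (3 x1^2 + a) / (2 y1)
s = (3*9^2 + 17) / (2*2) mod 41 = 24
x3 = s^2 - 2 x1 mod 41 = 24^2 - 2*9 = 25
y3 = s (x1 - x3) - y1 mod 41 = 24 * (9 - 25) - 2 = 24

2P = (25, 24)


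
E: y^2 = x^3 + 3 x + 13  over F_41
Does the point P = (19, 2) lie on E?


Check whether y^2 = x^3 + 3 x + 13 (mod 41) for (x, y) = (19, 2).
LHS: y^2 = 2^2 mod 41 = 4
RHS: x^3 + 3 x + 13 = 19^3 + 3*19 + 13 mod 41 = 0
LHS != RHS

No, not on the curve


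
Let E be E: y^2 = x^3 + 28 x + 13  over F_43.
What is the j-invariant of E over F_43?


Delta = -16(4 a^3 + 27 b^2) mod 43 = 17
-1728 * (4 a)^3 = -1728 * (4*28)^3 mod 43 = 2
j = 2 * 17^(-1) mod 43 = 33

j = 33 (mod 43)


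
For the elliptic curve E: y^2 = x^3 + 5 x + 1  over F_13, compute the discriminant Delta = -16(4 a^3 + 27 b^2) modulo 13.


4 a^3 + 27 b^2 = 4*5^3 + 27*1^2 = 500 + 27 = 527
Delta = -16 * (527) = -8432
Delta mod 13 = 5

Delta = 5 (mod 13)


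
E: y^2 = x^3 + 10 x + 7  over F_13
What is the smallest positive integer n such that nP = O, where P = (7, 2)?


Compute successive multiples of P until we hit O:
  1P = (7, 2)
  2P = (8, 1)
  3P = (12, 3)
  4P = (6, 6)
  5P = (3, 8)
  6P = (2, 10)
  7P = (5, 0)
  8P = (2, 3)
  ... (continuing to 14P)
  14P = O

ord(P) = 14


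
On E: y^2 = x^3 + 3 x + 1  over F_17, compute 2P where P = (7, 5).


Doubling: s = (3 x1^2 + a) / (2 y1)
s = (3*7^2 + 3) / (2*5) mod 17 = 15
x3 = s^2 - 2 x1 mod 17 = 15^2 - 2*7 = 7
y3 = s (x1 - x3) - y1 mod 17 = 15 * (7 - 7) - 5 = 12

2P = (7, 12)


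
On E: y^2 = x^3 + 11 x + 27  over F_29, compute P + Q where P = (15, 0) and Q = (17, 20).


P != Q, so use the chord formula.
s = (y2 - y1) / (x2 - x1) = (20) / (2) mod 29 = 10
x3 = s^2 - x1 - x2 mod 29 = 10^2 - 15 - 17 = 10
y3 = s (x1 - x3) - y1 mod 29 = 10 * (15 - 10) - 0 = 21

P + Q = (10, 21)


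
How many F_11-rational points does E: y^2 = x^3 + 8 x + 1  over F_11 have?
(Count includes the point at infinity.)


For each x in F_11, count y with y^2 = x^3 + 8 x + 1 mod 11:
  x = 0: RHS = 1, y in [1, 10]  -> 2 point(s)
  x = 2: RHS = 3, y in [5, 6]  -> 2 point(s)
  x = 4: RHS = 9, y in [3, 8]  -> 2 point(s)
  x = 5: RHS = 1, y in [1, 10]  -> 2 point(s)
  x = 6: RHS = 1, y in [1, 10]  -> 2 point(s)
  x = 7: RHS = 4, y in [2, 9]  -> 2 point(s)
  x = 8: RHS = 5, y in [4, 7]  -> 2 point(s)
  x = 10: RHS = 3, y in [5, 6]  -> 2 point(s)
Affine points: 16. Add the point at infinity: total = 17.

#E(F_11) = 17


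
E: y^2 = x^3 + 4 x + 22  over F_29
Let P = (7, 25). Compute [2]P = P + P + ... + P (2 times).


k = 2 = 10_2 (binary, LSB first: 01)
Double-and-add from P = (7, 25):
  bit 0 = 0: acc unchanged = O
  bit 1 = 1: acc = O + (21, 0) = (21, 0)

2P = (21, 0)


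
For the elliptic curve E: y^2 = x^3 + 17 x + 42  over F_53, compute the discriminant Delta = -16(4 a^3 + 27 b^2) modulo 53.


4 a^3 + 27 b^2 = 4*17^3 + 27*42^2 = 19652 + 47628 = 67280
Delta = -16 * (67280) = -1076480
Delta mod 53 = 3

Delta = 3 (mod 53)


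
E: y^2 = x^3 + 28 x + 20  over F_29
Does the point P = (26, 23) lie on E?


Check whether y^2 = x^3 + 28 x + 20 (mod 29) for (x, y) = (26, 23).
LHS: y^2 = 23^2 mod 29 = 7
RHS: x^3 + 28 x + 20 = 26^3 + 28*26 + 20 mod 29 = 25
LHS != RHS

No, not on the curve


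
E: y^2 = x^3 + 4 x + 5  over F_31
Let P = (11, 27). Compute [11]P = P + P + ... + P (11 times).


k = 11 = 1011_2 (binary, LSB first: 1101)
Double-and-add from P = (11, 27):
  bit 0 = 1: acc = O + (11, 27) = (11, 27)
  bit 1 = 1: acc = (11, 27) + (6, 11) = (23, 9)
  bit 2 = 0: acc unchanged = (23, 9)
  bit 3 = 1: acc = (23, 9) + (18, 22) = (29, 19)

11P = (29, 19)


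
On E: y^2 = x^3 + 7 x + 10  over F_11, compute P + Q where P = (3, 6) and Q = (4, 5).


P != Q, so use the chord formula.
s = (y2 - y1) / (x2 - x1) = (10) / (1) mod 11 = 10
x3 = s^2 - x1 - x2 mod 11 = 10^2 - 3 - 4 = 5
y3 = s (x1 - x3) - y1 mod 11 = 10 * (3 - 5) - 6 = 7

P + Q = (5, 7)


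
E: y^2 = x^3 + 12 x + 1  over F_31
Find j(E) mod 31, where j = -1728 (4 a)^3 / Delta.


Delta = -16(4 a^3 + 27 b^2) mod 31 = 18
-1728 * (4 a)^3 = -1728 * (4*12)^3 mod 31 = 27
j = 27 * 18^(-1) mod 31 = 17

j = 17 (mod 31)


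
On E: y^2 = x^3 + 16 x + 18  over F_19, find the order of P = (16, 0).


Compute successive multiples of P until we hit O:
  1P = (16, 0)
  2P = O

ord(P) = 2


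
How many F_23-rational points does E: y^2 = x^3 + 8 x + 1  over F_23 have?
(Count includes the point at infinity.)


For each x in F_23, count y with y^2 = x^3 + 8 x + 1 mod 23:
  x = 0: RHS = 1, y in [1, 22]  -> 2 point(s)
  x = 2: RHS = 2, y in [5, 18]  -> 2 point(s)
  x = 3: RHS = 6, y in [11, 12]  -> 2 point(s)
  x = 6: RHS = 12, y in [9, 14]  -> 2 point(s)
  x = 7: RHS = 9, y in [3, 20]  -> 2 point(s)
  x = 8: RHS = 2, y in [5, 18]  -> 2 point(s)
  x = 10: RHS = 0, y in [0]  -> 1 point(s)
  x = 12: RHS = 8, y in [10, 13]  -> 2 point(s)
  x = 13: RHS = 2, y in [5, 18]  -> 2 point(s)
  x = 15: RHS = 0, y in [0]  -> 1 point(s)
  x = 16: RHS = 16, y in [4, 19]  -> 2 point(s)
  x = 17: RHS = 13, y in [6, 17]  -> 2 point(s)
  x = 21: RHS = 0, y in [0]  -> 1 point(s)
Affine points: 23. Add the point at infinity: total = 24.

#E(F_23) = 24


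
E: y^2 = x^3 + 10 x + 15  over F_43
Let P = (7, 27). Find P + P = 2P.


Doubling: s = (3 x1^2 + a) / (2 y1)
s = (3*7^2 + 10) / (2*27) mod 43 = 26
x3 = s^2 - 2 x1 mod 43 = 26^2 - 2*7 = 17
y3 = s (x1 - x3) - y1 mod 43 = 26 * (7 - 17) - 27 = 14

2P = (17, 14)


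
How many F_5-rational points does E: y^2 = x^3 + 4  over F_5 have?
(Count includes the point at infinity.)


For each x in F_5, count y with y^2 = x^3 + 0 x + 4 mod 5:
  x = 0: RHS = 4, y in [2, 3]  -> 2 point(s)
  x = 1: RHS = 0, y in [0]  -> 1 point(s)
  x = 3: RHS = 1, y in [1, 4]  -> 2 point(s)
Affine points: 5. Add the point at infinity: total = 6.

#E(F_5) = 6


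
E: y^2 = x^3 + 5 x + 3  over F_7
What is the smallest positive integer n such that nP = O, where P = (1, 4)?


Compute successive multiples of P until we hit O:
  1P = (1, 4)
  2P = (6, 5)
  3P = (2, 0)
  4P = (6, 2)
  5P = (1, 3)
  6P = O

ord(P) = 6


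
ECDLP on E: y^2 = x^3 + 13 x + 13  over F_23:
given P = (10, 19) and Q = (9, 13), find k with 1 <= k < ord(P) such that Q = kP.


Enumerate multiples of P until we hit Q = (9, 13):
  1P = (10, 19)
  2P = (19, 14)
  3P = (21, 5)
  4P = (17, 15)
  5P = (9, 10)
  6P = (16, 19)
  7P = (20, 4)
  8P = (1, 2)
  9P = (15, 15)
  10P = (6, 10)
  11P = (2, 22)
  12P = (0, 6)
  13P = (14, 8)
  14P = (8, 10)
  15P = (8, 13)
  16P = (14, 15)
  17P = (0, 17)
  18P = (2, 1)
  19P = (6, 13)
  20P = (15, 8)
  21P = (1, 21)
  22P = (20, 19)
  23P = (16, 4)
  24P = (9, 13)
Match found at i = 24.

k = 24


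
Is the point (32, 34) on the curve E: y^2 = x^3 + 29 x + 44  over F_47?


Check whether y^2 = x^3 + 29 x + 44 (mod 47) for (x, y) = (32, 34).
LHS: y^2 = 34^2 mod 47 = 28
RHS: x^3 + 29 x + 44 = 32^3 + 29*32 + 44 mod 47 = 41
LHS != RHS

No, not on the curve


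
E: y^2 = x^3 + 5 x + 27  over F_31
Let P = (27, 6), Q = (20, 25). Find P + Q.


P != Q, so use the chord formula.
s = (y2 - y1) / (x2 - x1) = (19) / (24) mod 31 = 15
x3 = s^2 - x1 - x2 mod 31 = 15^2 - 27 - 20 = 23
y3 = s (x1 - x3) - y1 mod 31 = 15 * (27 - 23) - 6 = 23

P + Q = (23, 23)


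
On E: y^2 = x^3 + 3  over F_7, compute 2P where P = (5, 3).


Doubling: s = (3 x1^2 + a) / (2 y1)
s = (3*5^2 + 0) / (2*3) mod 7 = 2
x3 = s^2 - 2 x1 mod 7 = 2^2 - 2*5 = 1
y3 = s (x1 - x3) - y1 mod 7 = 2 * (5 - 1) - 3 = 5

2P = (1, 5)


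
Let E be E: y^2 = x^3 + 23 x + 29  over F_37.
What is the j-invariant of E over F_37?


Delta = -16(4 a^3 + 27 b^2) mod 37 = 5
-1728 * (4 a)^3 = -1728 * (4*23)^3 mod 37 = 31
j = 31 * 5^(-1) mod 37 = 21

j = 21 (mod 37)


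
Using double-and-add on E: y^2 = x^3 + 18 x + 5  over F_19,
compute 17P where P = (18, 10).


k = 17 = 10001_2 (binary, LSB first: 10001)
Double-and-add from P = (18, 10):
  bit 0 = 1: acc = O + (18, 10) = (18, 10)
  bit 1 = 0: acc unchanged = (18, 10)
  bit 2 = 0: acc unchanged = (18, 10)
  bit 3 = 0: acc unchanged = (18, 10)
  bit 4 = 1: acc = (18, 10) + (13, 17) = (12, 12)

17P = (12, 12)


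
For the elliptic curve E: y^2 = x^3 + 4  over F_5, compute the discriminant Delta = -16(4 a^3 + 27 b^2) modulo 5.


4 a^3 + 27 b^2 = 4*0^3 + 27*4^2 = 0 + 432 = 432
Delta = -16 * (432) = -6912
Delta mod 5 = 3

Delta = 3 (mod 5)


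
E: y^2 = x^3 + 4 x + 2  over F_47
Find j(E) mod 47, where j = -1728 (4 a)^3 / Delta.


Delta = -16(4 a^3 + 27 b^2) mod 47 = 4
-1728 * (4 a)^3 = -1728 * (4*4)^3 mod 47 = 30
j = 30 * 4^(-1) mod 47 = 31

j = 31 (mod 47)


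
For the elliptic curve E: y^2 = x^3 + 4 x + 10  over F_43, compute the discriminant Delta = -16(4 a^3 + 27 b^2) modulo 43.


4 a^3 + 27 b^2 = 4*4^3 + 27*10^2 = 256 + 2700 = 2956
Delta = -16 * (2956) = -47296
Delta mod 43 = 4

Delta = 4 (mod 43)


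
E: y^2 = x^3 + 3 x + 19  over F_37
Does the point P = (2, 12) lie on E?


Check whether y^2 = x^3 + 3 x + 19 (mod 37) for (x, y) = (2, 12).
LHS: y^2 = 12^2 mod 37 = 33
RHS: x^3 + 3 x + 19 = 2^3 + 3*2 + 19 mod 37 = 33
LHS = RHS

Yes, on the curve


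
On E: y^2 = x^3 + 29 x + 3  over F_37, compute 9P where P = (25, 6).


k = 9 = 1001_2 (binary, LSB first: 1001)
Double-and-add from P = (25, 6):
  bit 0 = 1: acc = O + (25, 6) = (25, 6)
  bit 1 = 0: acc unchanged = (25, 6)
  bit 2 = 0: acc unchanged = (25, 6)
  bit 3 = 1: acc = (25, 6) + (8, 9) = (8, 28)

9P = (8, 28)


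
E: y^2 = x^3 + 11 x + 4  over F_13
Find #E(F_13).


For each x in F_13, count y with y^2 = x^3 + 11 x + 4 mod 13:
  x = 0: RHS = 4, y in [2, 11]  -> 2 point(s)
  x = 1: RHS = 3, y in [4, 9]  -> 2 point(s)
  x = 3: RHS = 12, y in [5, 8]  -> 2 point(s)
  x = 6: RHS = 0, y in [0]  -> 1 point(s)
  x = 9: RHS = 0, y in [0]  -> 1 point(s)
  x = 10: RHS = 9, y in [3, 10]  -> 2 point(s)
  x = 11: RHS = 0, y in [0]  -> 1 point(s)
Affine points: 11. Add the point at infinity: total = 12.

#E(F_13) = 12


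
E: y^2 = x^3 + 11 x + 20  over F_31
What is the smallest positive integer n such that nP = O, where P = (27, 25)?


Compute successive multiples of P until we hit O:
  1P = (27, 25)
  2P = (10, 18)
  3P = (2, 9)
  4P = (16, 18)
  5P = (13, 29)
  6P = (5, 13)
  7P = (18, 25)
  8P = (17, 6)
  ... (continuing to 19P)
  19P = O

ord(P) = 19


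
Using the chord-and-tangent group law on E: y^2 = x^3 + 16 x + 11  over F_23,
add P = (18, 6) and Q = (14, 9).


P != Q, so use the chord formula.
s = (y2 - y1) / (x2 - x1) = (3) / (19) mod 23 = 5
x3 = s^2 - x1 - x2 mod 23 = 5^2 - 18 - 14 = 16
y3 = s (x1 - x3) - y1 mod 23 = 5 * (18 - 16) - 6 = 4

P + Q = (16, 4)


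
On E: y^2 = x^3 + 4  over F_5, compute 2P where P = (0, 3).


Doubling: s = (3 x1^2 + a) / (2 y1)
s = (3*0^2 + 0) / (2*3) mod 5 = 0
x3 = s^2 - 2 x1 mod 5 = 0^2 - 2*0 = 0
y3 = s (x1 - x3) - y1 mod 5 = 0 * (0 - 0) - 3 = 2

2P = (0, 2)


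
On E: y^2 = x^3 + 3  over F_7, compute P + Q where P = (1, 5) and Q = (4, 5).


P != Q, so use the chord formula.
s = (y2 - y1) / (x2 - x1) = (0) / (3) mod 7 = 0
x3 = s^2 - x1 - x2 mod 7 = 0^2 - 1 - 4 = 2
y3 = s (x1 - x3) - y1 mod 7 = 0 * (1 - 2) - 5 = 2

P + Q = (2, 2)


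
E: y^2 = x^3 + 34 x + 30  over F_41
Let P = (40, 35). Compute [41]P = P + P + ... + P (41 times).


k = 41 = 101001_2 (binary, LSB first: 100101)
Double-and-add from P = (40, 35):
  bit 0 = 1: acc = O + (40, 35) = (40, 35)
  bit 1 = 0: acc unchanged = (40, 35)
  bit 2 = 0: acc unchanged = (40, 35)
  bit 3 = 1: acc = (40, 35) + (31, 24) = (13, 39)
  bit 4 = 0: acc unchanged = (13, 39)
  bit 5 = 1: acc = (13, 39) + (33, 36) = (31, 17)

41P = (31, 17)


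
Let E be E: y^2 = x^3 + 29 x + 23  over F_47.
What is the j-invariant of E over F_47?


Delta = -16(4 a^3 + 27 b^2) mod 47 = 7
-1728 * (4 a)^3 = -1728 * (4*29)^3 mod 47 = 4
j = 4 * 7^(-1) mod 47 = 14

j = 14 (mod 47)


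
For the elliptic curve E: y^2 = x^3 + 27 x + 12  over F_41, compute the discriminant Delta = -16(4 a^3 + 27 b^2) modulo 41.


4 a^3 + 27 b^2 = 4*27^3 + 27*12^2 = 78732 + 3888 = 82620
Delta = -16 * (82620) = -1321920
Delta mod 41 = 2

Delta = 2 (mod 41)


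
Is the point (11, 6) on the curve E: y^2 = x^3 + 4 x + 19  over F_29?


Check whether y^2 = x^3 + 4 x + 19 (mod 29) for (x, y) = (11, 6).
LHS: y^2 = 6^2 mod 29 = 7
RHS: x^3 + 4 x + 19 = 11^3 + 4*11 + 19 mod 29 = 2
LHS != RHS

No, not on the curve


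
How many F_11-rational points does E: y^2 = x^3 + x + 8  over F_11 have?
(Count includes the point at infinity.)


For each x in F_11, count y with y^2 = x^3 + 1 x + 8 mod 11:
  x = 3: RHS = 5, y in [4, 7]  -> 2 point(s)
  x = 8: RHS = 0, y in [0]  -> 1 point(s)
  x = 9: RHS = 9, y in [3, 8]  -> 2 point(s)
Affine points: 5. Add the point at infinity: total = 6.

#E(F_11) = 6


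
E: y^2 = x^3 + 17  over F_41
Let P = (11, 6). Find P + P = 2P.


Doubling: s = (3 x1^2 + a) / (2 y1)
s = (3*11^2 + 0) / (2*6) mod 41 = 20
x3 = s^2 - 2 x1 mod 41 = 20^2 - 2*11 = 9
y3 = s (x1 - x3) - y1 mod 41 = 20 * (11 - 9) - 6 = 34

2P = (9, 34)


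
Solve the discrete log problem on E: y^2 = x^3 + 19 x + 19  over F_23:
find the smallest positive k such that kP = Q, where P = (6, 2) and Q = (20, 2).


Enumerate multiples of P until we hit Q = (20, 2):
  1P = (6, 2)
  2P = (20, 2)
Match found at i = 2.

k = 2


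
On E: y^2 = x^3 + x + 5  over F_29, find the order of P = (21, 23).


Compute successive multiples of P until we hit O:
  1P = (21, 23)
  2P = (3, 21)
  3P = (0, 18)
  4P = (17, 18)
  5P = (27, 13)
  6P = (16, 17)
  7P = (12, 11)
  8P = (1, 23)
  ... (continuing to 30P)
  30P = O

ord(P) = 30


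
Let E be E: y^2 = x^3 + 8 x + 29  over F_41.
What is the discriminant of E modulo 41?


4 a^3 + 27 b^2 = 4*8^3 + 27*29^2 = 2048 + 22707 = 24755
Delta = -16 * (24755) = -396080
Delta mod 41 = 21

Delta = 21 (mod 41)


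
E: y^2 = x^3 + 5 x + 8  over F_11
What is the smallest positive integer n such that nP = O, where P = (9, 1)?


Compute successive multiples of P until we hit O:
  1P = (9, 1)
  2P = (2, 9)
  3P = (4, 9)
  4P = (1, 6)
  5P = (5, 2)
  6P = (6, 1)
  7P = (7, 10)
  8P = (7, 1)
  ... (continuing to 15P)
  15P = O

ord(P) = 15


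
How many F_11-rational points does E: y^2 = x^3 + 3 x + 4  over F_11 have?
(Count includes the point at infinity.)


For each x in F_11, count y with y^2 = x^3 + 3 x + 4 mod 11:
  x = 0: RHS = 4, y in [2, 9]  -> 2 point(s)
  x = 4: RHS = 3, y in [5, 6]  -> 2 point(s)
  x = 5: RHS = 1, y in [1, 10]  -> 2 point(s)
  x = 7: RHS = 5, y in [4, 7]  -> 2 point(s)
  x = 8: RHS = 1, y in [1, 10]  -> 2 point(s)
  x = 9: RHS = 1, y in [1, 10]  -> 2 point(s)
  x = 10: RHS = 0, y in [0]  -> 1 point(s)
Affine points: 13. Add the point at infinity: total = 14.

#E(F_11) = 14


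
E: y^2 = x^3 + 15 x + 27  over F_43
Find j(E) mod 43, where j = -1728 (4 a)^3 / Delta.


Delta = -16(4 a^3 + 27 b^2) mod 43 = 36
-1728 * (4 a)^3 = -1728 * (4*15)^3 mod 43 = 41
j = 41 * 36^(-1) mod 43 = 31

j = 31 (mod 43)


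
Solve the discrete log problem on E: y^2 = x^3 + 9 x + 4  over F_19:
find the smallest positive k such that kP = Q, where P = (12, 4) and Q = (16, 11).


Enumerate multiples of P until we hit Q = (16, 11):
  1P = (12, 4)
  2P = (0, 2)
  3P = (16, 8)
  4P = (11, 16)
  5P = (7, 12)
  6P = (17, 4)
  7P = (9, 15)
  8P = (3, 1)
  9P = (2, 12)
  10P = (14, 9)
  11P = (4, 16)
  12P = (10, 12)
  13P = (13, 0)
  14P = (10, 7)
  15P = (4, 3)
  16P = (14, 10)
  17P = (2, 7)
  18P = (3, 18)
  19P = (9, 4)
  20P = (17, 15)
  21P = (7, 7)
  22P = (11, 3)
  23P = (16, 11)
Match found at i = 23.

k = 23


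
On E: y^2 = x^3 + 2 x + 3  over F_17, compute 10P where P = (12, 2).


k = 10 = 1010_2 (binary, LSB first: 0101)
Double-and-add from P = (12, 2):
  bit 0 = 0: acc unchanged = O
  bit 1 = 1: acc = O + (14, 2) = (14, 2)
  bit 2 = 0: acc unchanged = (14, 2)
  bit 3 = 1: acc = (14, 2) + (8, 2) = (12, 15)

10P = (12, 15)


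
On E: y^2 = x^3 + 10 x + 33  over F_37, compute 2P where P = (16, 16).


Doubling: s = (3 x1^2 + a) / (2 y1)
s = (3*16^2 + 10) / (2*16) mod 37 = 22
x3 = s^2 - 2 x1 mod 37 = 22^2 - 2*16 = 8
y3 = s (x1 - x3) - y1 mod 37 = 22 * (16 - 8) - 16 = 12

2P = (8, 12)


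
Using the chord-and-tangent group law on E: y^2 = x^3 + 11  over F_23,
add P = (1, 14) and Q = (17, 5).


P != Q, so use the chord formula.
s = (y2 - y1) / (x2 - x1) = (14) / (16) mod 23 = 21
x3 = s^2 - x1 - x2 mod 23 = 21^2 - 1 - 17 = 9
y3 = s (x1 - x3) - y1 mod 23 = 21 * (1 - 9) - 14 = 2

P + Q = (9, 2)


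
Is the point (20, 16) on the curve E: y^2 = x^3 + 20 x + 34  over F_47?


Check whether y^2 = x^3 + 20 x + 34 (mod 47) for (x, y) = (20, 16).
LHS: y^2 = 16^2 mod 47 = 21
RHS: x^3 + 20 x + 34 = 20^3 + 20*20 + 34 mod 47 = 21
LHS = RHS

Yes, on the curve


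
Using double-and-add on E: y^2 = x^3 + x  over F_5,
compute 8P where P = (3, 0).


k = 8 = 1000_2 (binary, LSB first: 0001)
Double-and-add from P = (3, 0):
  bit 0 = 0: acc unchanged = O
  bit 1 = 0: acc unchanged = O
  bit 2 = 0: acc unchanged = O
  bit 3 = 1: acc = O + O = O

8P = O


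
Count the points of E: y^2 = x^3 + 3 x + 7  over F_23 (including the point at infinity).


For each x in F_23, count y with y^2 = x^3 + 3 x + 7 mod 23:
  x = 5: RHS = 9, y in [3, 20]  -> 2 point(s)
  x = 7: RHS = 3, y in [7, 16]  -> 2 point(s)
  x = 9: RHS = 4, y in [2, 21]  -> 2 point(s)
  x = 10: RHS = 2, y in [5, 18]  -> 2 point(s)
  x = 12: RHS = 0, y in [0]  -> 1 point(s)
  x = 13: RHS = 12, y in [9, 14]  -> 2 point(s)
  x = 15: RHS = 0, y in [0]  -> 1 point(s)
  x = 17: RHS = 3, y in [7, 16]  -> 2 point(s)
  x = 19: RHS = 0, y in [0]  -> 1 point(s)
  x = 21: RHS = 16, y in [4, 19]  -> 2 point(s)
  x = 22: RHS = 3, y in [7, 16]  -> 2 point(s)
Affine points: 19. Add the point at infinity: total = 20.

#E(F_23) = 20


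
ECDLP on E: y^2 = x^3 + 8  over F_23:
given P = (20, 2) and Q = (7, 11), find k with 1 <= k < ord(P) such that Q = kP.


Enumerate multiples of P until we hit Q = (7, 11):
  1P = (20, 2)
  2P = (7, 11)
Match found at i = 2.

k = 2


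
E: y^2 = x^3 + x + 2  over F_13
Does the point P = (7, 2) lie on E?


Check whether y^2 = x^3 + 1 x + 2 (mod 13) for (x, y) = (7, 2).
LHS: y^2 = 2^2 mod 13 = 4
RHS: x^3 + 1 x + 2 = 7^3 + 1*7 + 2 mod 13 = 1
LHS != RHS

No, not on the curve


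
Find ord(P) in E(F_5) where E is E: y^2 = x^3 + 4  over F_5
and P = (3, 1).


Compute successive multiples of P until we hit O:
  1P = (3, 1)
  2P = (0, 2)
  3P = (1, 0)
  4P = (0, 3)
  5P = (3, 4)
  6P = O

ord(P) = 6


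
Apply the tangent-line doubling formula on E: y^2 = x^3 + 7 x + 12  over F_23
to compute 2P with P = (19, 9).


Doubling: s = (3 x1^2 + a) / (2 y1)
s = (3*19^2 + 7) / (2*9) mod 23 = 12
x3 = s^2 - 2 x1 mod 23 = 12^2 - 2*19 = 14
y3 = s (x1 - x3) - y1 mod 23 = 12 * (19 - 14) - 9 = 5

2P = (14, 5)


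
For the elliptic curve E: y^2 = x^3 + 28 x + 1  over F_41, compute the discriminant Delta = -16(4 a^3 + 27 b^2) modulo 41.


4 a^3 + 27 b^2 = 4*28^3 + 27*1^2 = 87808 + 27 = 87835
Delta = -16 * (87835) = -1405360
Delta mod 41 = 38

Delta = 38 (mod 41)


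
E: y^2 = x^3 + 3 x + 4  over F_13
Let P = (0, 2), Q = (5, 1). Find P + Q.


P != Q, so use the chord formula.
s = (y2 - y1) / (x2 - x1) = (12) / (5) mod 13 = 5
x3 = s^2 - x1 - x2 mod 13 = 5^2 - 0 - 5 = 7
y3 = s (x1 - x3) - y1 mod 13 = 5 * (0 - 7) - 2 = 2

P + Q = (7, 2)


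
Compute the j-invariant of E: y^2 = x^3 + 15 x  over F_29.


Delta = -16(4 a^3 + 27 b^2) mod 29 = 21
-1728 * (4 a)^3 = -1728 * (4*15)^3 mod 29 = 9
j = 9 * 21^(-1) mod 29 = 17

j = 17 (mod 29)


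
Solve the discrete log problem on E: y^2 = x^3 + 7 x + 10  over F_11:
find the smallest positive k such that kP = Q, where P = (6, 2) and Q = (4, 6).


Enumerate multiples of P until we hit Q = (4, 6):
  1P = (6, 2)
  2P = (4, 6)
Match found at i = 2.

k = 2


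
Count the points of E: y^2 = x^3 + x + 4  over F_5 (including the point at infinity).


For each x in F_5, count y with y^2 = x^3 + 1 x + 4 mod 5:
  x = 0: RHS = 4, y in [2, 3]  -> 2 point(s)
  x = 1: RHS = 1, y in [1, 4]  -> 2 point(s)
  x = 2: RHS = 4, y in [2, 3]  -> 2 point(s)
  x = 3: RHS = 4, y in [2, 3]  -> 2 point(s)
Affine points: 8. Add the point at infinity: total = 9.

#E(F_5) = 9


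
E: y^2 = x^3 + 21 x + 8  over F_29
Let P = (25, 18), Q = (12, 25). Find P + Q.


P != Q, so use the chord formula.
s = (y2 - y1) / (x2 - x1) = (7) / (16) mod 29 = 24
x3 = s^2 - x1 - x2 mod 29 = 24^2 - 25 - 12 = 17
y3 = s (x1 - x3) - y1 mod 29 = 24 * (25 - 17) - 18 = 0

P + Q = (17, 0)


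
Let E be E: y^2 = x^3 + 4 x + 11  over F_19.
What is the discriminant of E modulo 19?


4 a^3 + 27 b^2 = 4*4^3 + 27*11^2 = 256 + 3267 = 3523
Delta = -16 * (3523) = -56368
Delta mod 19 = 5

Delta = 5 (mod 19)


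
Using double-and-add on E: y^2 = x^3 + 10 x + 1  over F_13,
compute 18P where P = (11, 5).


k = 18 = 10010_2 (binary, LSB first: 01001)
Double-and-add from P = (11, 5):
  bit 0 = 0: acc unchanged = O
  bit 1 = 1: acc = O + (0, 1) = (0, 1)
  bit 2 = 0: acc unchanged = (0, 1)
  bit 3 = 0: acc unchanged = (0, 1)
  bit 4 = 1: acc = (0, 1) + (6, 2) = (11, 8)

18P = (11, 8)


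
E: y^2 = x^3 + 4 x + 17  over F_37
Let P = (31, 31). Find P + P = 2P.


Doubling: s = (3 x1^2 + a) / (2 y1)
s = (3*31^2 + 4) / (2*31) mod 37 = 3
x3 = s^2 - 2 x1 mod 37 = 3^2 - 2*31 = 21
y3 = s (x1 - x3) - y1 mod 37 = 3 * (31 - 21) - 31 = 36

2P = (21, 36)


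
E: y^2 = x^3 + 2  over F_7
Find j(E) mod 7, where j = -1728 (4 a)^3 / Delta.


Delta = -16(4 a^3 + 27 b^2) mod 7 = 1
-1728 * (4 a)^3 = -1728 * (4*0)^3 mod 7 = 0
j = 0 * 1^(-1) mod 7 = 0

j = 0 (mod 7)


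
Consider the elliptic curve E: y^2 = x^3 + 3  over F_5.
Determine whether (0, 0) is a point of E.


Check whether y^2 = x^3 + 0 x + 3 (mod 5) for (x, y) = (0, 0).
LHS: y^2 = 0^2 mod 5 = 0
RHS: x^3 + 0 x + 3 = 0^3 + 0*0 + 3 mod 5 = 3
LHS != RHS

No, not on the curve


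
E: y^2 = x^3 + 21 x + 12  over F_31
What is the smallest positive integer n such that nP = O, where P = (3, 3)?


Compute successive multiples of P until we hit O:
  1P = (3, 3)
  2P = (27, 22)
  3P = (9, 0)
  4P = (27, 9)
  5P = (3, 28)
  6P = O

ord(P) = 6


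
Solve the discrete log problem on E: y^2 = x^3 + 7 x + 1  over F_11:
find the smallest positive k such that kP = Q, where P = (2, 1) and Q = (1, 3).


Enumerate multiples of P until we hit Q = (1, 3):
  1P = (2, 1)
  2P = (1, 3)
Match found at i = 2.

k = 2


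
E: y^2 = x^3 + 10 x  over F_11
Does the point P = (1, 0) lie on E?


Check whether y^2 = x^3 + 10 x + 0 (mod 11) for (x, y) = (1, 0).
LHS: y^2 = 0^2 mod 11 = 0
RHS: x^3 + 10 x + 0 = 1^3 + 10*1 + 0 mod 11 = 0
LHS = RHS

Yes, on the curve


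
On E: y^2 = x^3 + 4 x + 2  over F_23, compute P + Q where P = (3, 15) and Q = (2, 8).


P != Q, so use the chord formula.
s = (y2 - y1) / (x2 - x1) = (16) / (22) mod 23 = 7
x3 = s^2 - x1 - x2 mod 23 = 7^2 - 3 - 2 = 21
y3 = s (x1 - x3) - y1 mod 23 = 7 * (3 - 21) - 15 = 20

P + Q = (21, 20)


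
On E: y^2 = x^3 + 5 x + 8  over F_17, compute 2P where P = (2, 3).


Doubling: s = (3 x1^2 + a) / (2 y1)
s = (3*2^2 + 5) / (2*3) mod 17 = 0
x3 = s^2 - 2 x1 mod 17 = 0^2 - 2*2 = 13
y3 = s (x1 - x3) - y1 mod 17 = 0 * (2 - 13) - 3 = 14

2P = (13, 14)


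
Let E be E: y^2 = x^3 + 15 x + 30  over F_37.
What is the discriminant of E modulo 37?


4 a^3 + 27 b^2 = 4*15^3 + 27*30^2 = 13500 + 24300 = 37800
Delta = -16 * (37800) = -604800
Delta mod 37 = 2

Delta = 2 (mod 37)


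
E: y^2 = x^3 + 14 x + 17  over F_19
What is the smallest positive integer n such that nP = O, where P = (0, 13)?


Compute successive multiples of P until we hit O:
  1P = (0, 13)
  2P = (4, 17)
  3P = (16, 9)
  4P = (9, 13)
  5P = (10, 6)
  6P = (15, 7)
  7P = (11, 18)
  8P = (17, 0)
  ... (continuing to 16P)
  16P = O

ord(P) = 16


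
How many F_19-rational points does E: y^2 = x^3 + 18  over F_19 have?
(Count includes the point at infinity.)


For each x in F_19, count y with y^2 = x^3 + 0 x + 18 mod 19:
  x = 1: RHS = 0, y in [0]  -> 1 point(s)
  x = 2: RHS = 7, y in [8, 11]  -> 2 point(s)
  x = 3: RHS = 7, y in [8, 11]  -> 2 point(s)
  x = 4: RHS = 6, y in [5, 14]  -> 2 point(s)
  x = 6: RHS = 6, y in [5, 14]  -> 2 point(s)
  x = 7: RHS = 0, y in [0]  -> 1 point(s)
  x = 8: RHS = 17, y in [6, 13]  -> 2 point(s)
  x = 9: RHS = 6, y in [5, 14]  -> 2 point(s)
  x = 10: RHS = 11, y in [7, 12]  -> 2 point(s)
  x = 11: RHS = 0, y in [0]  -> 1 point(s)
  x = 12: RHS = 17, y in [6, 13]  -> 2 point(s)
  x = 13: RHS = 11, y in [7, 12]  -> 2 point(s)
  x = 14: RHS = 7, y in [8, 11]  -> 2 point(s)
  x = 15: RHS = 11, y in [7, 12]  -> 2 point(s)
  x = 18: RHS = 17, y in [6, 13]  -> 2 point(s)
Affine points: 27. Add the point at infinity: total = 28.

#E(F_19) = 28


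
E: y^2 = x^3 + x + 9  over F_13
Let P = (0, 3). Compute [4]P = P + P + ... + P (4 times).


k = 4 = 100_2 (binary, LSB first: 001)
Double-and-add from P = (0, 3):
  bit 0 = 0: acc unchanged = O
  bit 1 = 0: acc unchanged = O
  bit 2 = 1: acc = O + (6, 6) = (6, 6)

4P = (6, 6)


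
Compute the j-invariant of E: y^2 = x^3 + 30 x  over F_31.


Delta = -16(4 a^3 + 27 b^2) mod 31 = 2
-1728 * (4 a)^3 = -1728 * (4*30)^3 mod 31 = 15
j = 15 * 2^(-1) mod 31 = 23

j = 23 (mod 31)


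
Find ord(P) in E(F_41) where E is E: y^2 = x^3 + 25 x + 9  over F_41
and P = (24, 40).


Compute successive multiples of P until we hit O:
  1P = (24, 40)
  2P = (18, 31)
  3P = (32, 30)
  4P = (25, 33)
  5P = (0, 38)
  6P = (19, 39)
  7P = (21, 18)
  8P = (27, 20)
  ... (continuing to 19P)
  19P = O

ord(P) = 19


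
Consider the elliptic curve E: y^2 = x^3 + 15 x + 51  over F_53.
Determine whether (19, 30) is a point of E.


Check whether y^2 = x^3 + 15 x + 51 (mod 53) for (x, y) = (19, 30).
LHS: y^2 = 30^2 mod 53 = 52
RHS: x^3 + 15 x + 51 = 19^3 + 15*19 + 51 mod 53 = 40
LHS != RHS

No, not on the curve


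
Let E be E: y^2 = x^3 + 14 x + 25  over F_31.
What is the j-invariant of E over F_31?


Delta = -16(4 a^3 + 27 b^2) mod 31 = 9
-1728 * (4 a)^3 = -1728 * (4*14)^3 mod 31 = 8
j = 8 * 9^(-1) mod 31 = 25

j = 25 (mod 31)


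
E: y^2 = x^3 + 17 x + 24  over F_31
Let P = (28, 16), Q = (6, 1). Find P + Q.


P != Q, so use the chord formula.
s = (y2 - y1) / (x2 - x1) = (16) / (9) mod 31 = 19
x3 = s^2 - x1 - x2 mod 31 = 19^2 - 28 - 6 = 17
y3 = s (x1 - x3) - y1 mod 31 = 19 * (28 - 17) - 16 = 7

P + Q = (17, 7)


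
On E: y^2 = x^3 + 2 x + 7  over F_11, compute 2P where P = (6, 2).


Doubling: s = (3 x1^2 + a) / (2 y1)
s = (3*6^2 + 2) / (2*2) mod 11 = 0
x3 = s^2 - 2 x1 mod 11 = 0^2 - 2*6 = 10
y3 = s (x1 - x3) - y1 mod 11 = 0 * (6 - 10) - 2 = 9

2P = (10, 9)


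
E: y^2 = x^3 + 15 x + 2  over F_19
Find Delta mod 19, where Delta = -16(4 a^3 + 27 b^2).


4 a^3 + 27 b^2 = 4*15^3 + 27*2^2 = 13500 + 108 = 13608
Delta = -16 * (13608) = -217728
Delta mod 19 = 12

Delta = 12 (mod 19)


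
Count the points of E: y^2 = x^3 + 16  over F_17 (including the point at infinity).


For each x in F_17, count y with y^2 = x^3 + 0 x + 16 mod 17:
  x = 0: RHS = 16, y in [4, 13]  -> 2 point(s)
  x = 1: RHS = 0, y in [0]  -> 1 point(s)
  x = 3: RHS = 9, y in [3, 14]  -> 2 point(s)
  x = 7: RHS = 2, y in [6, 11]  -> 2 point(s)
  x = 8: RHS = 1, y in [1, 16]  -> 2 point(s)
  x = 10: RHS = 13, y in [8, 9]  -> 2 point(s)
  x = 11: RHS = 4, y in [2, 15]  -> 2 point(s)
  x = 15: RHS = 8, y in [5, 12]  -> 2 point(s)
  x = 16: RHS = 15, y in [7, 10]  -> 2 point(s)
Affine points: 17. Add the point at infinity: total = 18.

#E(F_17) = 18


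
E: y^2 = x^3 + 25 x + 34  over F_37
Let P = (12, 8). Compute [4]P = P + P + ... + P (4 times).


k = 4 = 100_2 (binary, LSB first: 001)
Double-and-add from P = (12, 8):
  bit 0 = 0: acc unchanged = O
  bit 1 = 0: acc unchanged = O
  bit 2 = 1: acc = O + (13, 15) = (13, 15)

4P = (13, 15)


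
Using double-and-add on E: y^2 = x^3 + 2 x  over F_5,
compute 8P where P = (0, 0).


k = 8 = 1000_2 (binary, LSB first: 0001)
Double-and-add from P = (0, 0):
  bit 0 = 0: acc unchanged = O
  bit 1 = 0: acc unchanged = O
  bit 2 = 0: acc unchanged = O
  bit 3 = 1: acc = O + O = O

8P = O


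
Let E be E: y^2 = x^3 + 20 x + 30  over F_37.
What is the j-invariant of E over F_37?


Delta = -16(4 a^3 + 27 b^2) mod 37 = 2
-1728 * (4 a)^3 = -1728 * (4*20)^3 mod 37 = 8
j = 8 * 2^(-1) mod 37 = 4

j = 4 (mod 37)


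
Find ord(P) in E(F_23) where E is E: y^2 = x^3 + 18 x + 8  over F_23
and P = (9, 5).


Compute successive multiples of P until we hit O:
  1P = (9, 5)
  2P = (13, 1)
  3P = (2, 11)
  4P = (1, 21)
  5P = (17, 11)
  6P = (22, 14)
  7P = (5, 19)
  8P = (4, 12)
  ... (continuing to 20P)
  20P = O

ord(P) = 20


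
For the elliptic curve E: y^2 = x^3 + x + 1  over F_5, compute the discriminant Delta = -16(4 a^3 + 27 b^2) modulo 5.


4 a^3 + 27 b^2 = 4*1^3 + 27*1^2 = 4 + 27 = 31
Delta = -16 * (31) = -496
Delta mod 5 = 4

Delta = 4 (mod 5)


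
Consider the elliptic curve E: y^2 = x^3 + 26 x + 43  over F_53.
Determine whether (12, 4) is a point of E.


Check whether y^2 = x^3 + 26 x + 43 (mod 53) for (x, y) = (12, 4).
LHS: y^2 = 4^2 mod 53 = 16
RHS: x^3 + 26 x + 43 = 12^3 + 26*12 + 43 mod 53 = 16
LHS = RHS

Yes, on the curve


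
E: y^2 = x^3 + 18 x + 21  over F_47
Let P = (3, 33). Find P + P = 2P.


Doubling: s = (3 x1^2 + a) / (2 y1)
s = (3*3^2 + 18) / (2*33) mod 47 = 37
x3 = s^2 - 2 x1 mod 47 = 37^2 - 2*3 = 0
y3 = s (x1 - x3) - y1 mod 47 = 37 * (3 - 0) - 33 = 31

2P = (0, 31)


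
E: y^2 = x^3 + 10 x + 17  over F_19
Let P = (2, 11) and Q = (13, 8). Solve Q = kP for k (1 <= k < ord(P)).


Enumerate multiples of P until we hit Q = (13, 8):
  1P = (2, 11)
  2P = (16, 13)
  3P = (8, 18)
  4P = (13, 11)
  5P = (4, 8)
  6P = (1, 16)
  7P = (3, 13)
  8P = (18, 14)
  9P = (0, 6)
  10P = (9, 0)
  11P = (0, 13)
  12P = (18, 5)
  13P = (3, 6)
  14P = (1, 3)
  15P = (4, 11)
  16P = (13, 8)
Match found at i = 16.

k = 16


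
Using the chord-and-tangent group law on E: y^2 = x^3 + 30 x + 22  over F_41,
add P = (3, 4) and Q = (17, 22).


P != Q, so use the chord formula.
s = (y2 - y1) / (x2 - x1) = (18) / (14) mod 41 = 13
x3 = s^2 - x1 - x2 mod 41 = 13^2 - 3 - 17 = 26
y3 = s (x1 - x3) - y1 mod 41 = 13 * (3 - 26) - 4 = 25

P + Q = (26, 25)


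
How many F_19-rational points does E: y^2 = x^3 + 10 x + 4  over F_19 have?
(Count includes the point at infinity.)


For each x in F_19, count y with y^2 = x^3 + 10 x + 4 mod 19:
  x = 0: RHS = 4, y in [2, 17]  -> 2 point(s)
  x = 3: RHS = 4, y in [2, 17]  -> 2 point(s)
  x = 8: RHS = 7, y in [8, 11]  -> 2 point(s)
  x = 9: RHS = 6, y in [5, 14]  -> 2 point(s)
  x = 11: RHS = 1, y in [1, 18]  -> 2 point(s)
  x = 12: RHS = 9, y in [3, 16]  -> 2 point(s)
  x = 14: RHS = 0, y in [0]  -> 1 point(s)
  x = 16: RHS = 4, y in [2, 17]  -> 2 point(s)
Affine points: 15. Add the point at infinity: total = 16.

#E(F_19) = 16


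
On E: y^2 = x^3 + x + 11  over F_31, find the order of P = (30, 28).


Compute successive multiples of P until we hit O:
  1P = (30, 28)
  2P = (30, 3)
  3P = O

ord(P) = 3


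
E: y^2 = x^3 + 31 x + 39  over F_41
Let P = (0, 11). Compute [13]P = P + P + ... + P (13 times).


k = 13 = 1101_2 (binary, LSB first: 1011)
Double-and-add from P = (0, 11):
  bit 0 = 1: acc = O + (0, 11) = (0, 11)
  bit 1 = 0: acc unchanged = (0, 11)
  bit 2 = 1: acc = (0, 11) + (27, 31) = (6, 21)
  bit 3 = 1: acc = (6, 21) + (10, 23) = (15, 36)

13P = (15, 36)


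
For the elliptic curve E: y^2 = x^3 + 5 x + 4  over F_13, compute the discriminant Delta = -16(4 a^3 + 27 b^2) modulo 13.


4 a^3 + 27 b^2 = 4*5^3 + 27*4^2 = 500 + 432 = 932
Delta = -16 * (932) = -14912
Delta mod 13 = 12

Delta = 12 (mod 13)


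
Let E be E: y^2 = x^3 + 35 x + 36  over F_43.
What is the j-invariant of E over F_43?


Delta = -16(4 a^3 + 27 b^2) mod 43 = 33
-1728 * (4 a)^3 = -1728 * (4*35)^3 mod 43 = 16
j = 16 * 33^(-1) mod 43 = 7

j = 7 (mod 43)


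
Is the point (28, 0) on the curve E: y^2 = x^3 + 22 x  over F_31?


Check whether y^2 = x^3 + 22 x + 0 (mod 31) for (x, y) = (28, 0).
LHS: y^2 = 0^2 mod 31 = 0
RHS: x^3 + 22 x + 0 = 28^3 + 22*28 + 0 mod 31 = 0
LHS = RHS

Yes, on the curve


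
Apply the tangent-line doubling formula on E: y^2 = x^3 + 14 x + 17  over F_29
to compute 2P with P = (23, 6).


Doubling: s = (3 x1^2 + a) / (2 y1)
s = (3*23^2 + 14) / (2*6) mod 29 = 15
x3 = s^2 - 2 x1 mod 29 = 15^2 - 2*23 = 5
y3 = s (x1 - x3) - y1 mod 29 = 15 * (23 - 5) - 6 = 3

2P = (5, 3)


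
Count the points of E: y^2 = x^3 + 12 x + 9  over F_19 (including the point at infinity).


For each x in F_19, count y with y^2 = x^3 + 12 x + 9 mod 19:
  x = 0: RHS = 9, y in [3, 16]  -> 2 point(s)
  x = 4: RHS = 7, y in [8, 11]  -> 2 point(s)
  x = 5: RHS = 4, y in [2, 17]  -> 2 point(s)
  x = 8: RHS = 9, y in [3, 16]  -> 2 point(s)
  x = 11: RHS = 9, y in [3, 16]  -> 2 point(s)
  x = 12: RHS = 0, y in [0]  -> 1 point(s)
  x = 13: RHS = 6, y in [5, 14]  -> 2 point(s)
  x = 15: RHS = 11, y in [7, 12]  -> 2 point(s)
Affine points: 15. Add the point at infinity: total = 16.

#E(F_19) = 16


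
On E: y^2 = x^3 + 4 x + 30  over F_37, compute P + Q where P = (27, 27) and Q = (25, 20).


P != Q, so use the chord formula.
s = (y2 - y1) / (x2 - x1) = (30) / (35) mod 37 = 22
x3 = s^2 - x1 - x2 mod 37 = 22^2 - 27 - 25 = 25
y3 = s (x1 - x3) - y1 mod 37 = 22 * (27 - 25) - 27 = 17

P + Q = (25, 17)


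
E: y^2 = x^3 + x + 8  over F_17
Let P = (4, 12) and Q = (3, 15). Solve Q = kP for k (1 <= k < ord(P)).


Enumerate multiples of P until we hit Q = (3, 15):
  1P = (4, 12)
  2P = (7, 1)
  3P = (10, 10)
  4P = (5, 11)
  5P = (9, 10)
  6P = (13, 12)
  7P = (0, 5)
  8P = (15, 7)
  9P = (2, 1)
  10P = (3, 2)
  11P = (8, 16)
  12P = (6, 3)
  13P = (6, 14)
  14P = (8, 1)
  15P = (3, 15)
Match found at i = 15.

k = 15


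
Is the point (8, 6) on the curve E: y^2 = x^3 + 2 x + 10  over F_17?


Check whether y^2 = x^3 + 2 x + 10 (mod 17) for (x, y) = (8, 6).
LHS: y^2 = 6^2 mod 17 = 2
RHS: x^3 + 2 x + 10 = 8^3 + 2*8 + 10 mod 17 = 11
LHS != RHS

No, not on the curve


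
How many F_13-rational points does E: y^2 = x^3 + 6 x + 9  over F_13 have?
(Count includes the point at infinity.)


For each x in F_13, count y with y^2 = x^3 + 6 x + 9 mod 13:
  x = 0: RHS = 9, y in [3, 10]  -> 2 point(s)
  x = 1: RHS = 3, y in [4, 9]  -> 2 point(s)
  x = 2: RHS = 3, y in [4, 9]  -> 2 point(s)
  x = 6: RHS = 1, y in [1, 12]  -> 2 point(s)
  x = 7: RHS = 4, y in [2, 11]  -> 2 point(s)
  x = 8: RHS = 10, y in [6, 7]  -> 2 point(s)
  x = 9: RHS = 12, y in [5, 8]  -> 2 point(s)
  x = 10: RHS = 3, y in [4, 9]  -> 2 point(s)
Affine points: 16. Add the point at infinity: total = 17.

#E(F_13) = 17


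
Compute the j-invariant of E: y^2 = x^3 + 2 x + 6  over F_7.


Delta = -16(4 a^3 + 27 b^2) mod 7 = 1
-1728 * (4 a)^3 = -1728 * (4*2)^3 mod 7 = 1
j = 1 * 1^(-1) mod 7 = 1

j = 1 (mod 7)


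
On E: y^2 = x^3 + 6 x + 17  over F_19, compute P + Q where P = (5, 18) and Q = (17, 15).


P != Q, so use the chord formula.
s = (y2 - y1) / (x2 - x1) = (16) / (12) mod 19 = 14
x3 = s^2 - x1 - x2 mod 19 = 14^2 - 5 - 17 = 3
y3 = s (x1 - x3) - y1 mod 19 = 14 * (5 - 3) - 18 = 10

P + Q = (3, 10)


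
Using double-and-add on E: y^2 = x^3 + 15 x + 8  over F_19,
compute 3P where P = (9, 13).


k = 3 = 11_2 (binary, LSB first: 11)
Double-and-add from P = (9, 13):
  bit 0 = 1: acc = O + (9, 13) = (9, 13)
  bit 1 = 1: acc = (9, 13) + (12, 4) = (7, 0)

3P = (7, 0)


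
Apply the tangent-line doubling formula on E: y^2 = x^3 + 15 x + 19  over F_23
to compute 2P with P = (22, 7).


Doubling: s = (3 x1^2 + a) / (2 y1)
s = (3*22^2 + 15) / (2*7) mod 23 = 21
x3 = s^2 - 2 x1 mod 23 = 21^2 - 2*22 = 6
y3 = s (x1 - x3) - y1 mod 23 = 21 * (22 - 6) - 7 = 7

2P = (6, 7)


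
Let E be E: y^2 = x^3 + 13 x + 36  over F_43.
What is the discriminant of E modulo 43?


4 a^3 + 27 b^2 = 4*13^3 + 27*36^2 = 8788 + 34992 = 43780
Delta = -16 * (43780) = -700480
Delta mod 43 = 33

Delta = 33 (mod 43)


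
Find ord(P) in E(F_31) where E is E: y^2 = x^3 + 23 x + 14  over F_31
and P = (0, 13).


Compute successive multiples of P until we hit O:
  1P = (0, 13)
  2P = (10, 2)
  3P = (25, 30)
  4P = (8, 20)
  5P = (1, 21)
  6P = (1, 10)
  7P = (8, 11)
  8P = (25, 1)
  ... (continuing to 11P)
  11P = O

ord(P) = 11


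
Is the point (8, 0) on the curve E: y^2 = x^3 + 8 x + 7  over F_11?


Check whether y^2 = x^3 + 8 x + 7 (mod 11) for (x, y) = (8, 0).
LHS: y^2 = 0^2 mod 11 = 0
RHS: x^3 + 8 x + 7 = 8^3 + 8*8 + 7 mod 11 = 0
LHS = RHS

Yes, on the curve


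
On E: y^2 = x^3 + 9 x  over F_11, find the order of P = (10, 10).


Compute successive multiples of P until we hit O:
  1P = (10, 10)
  2P = (5, 4)
  3P = (8, 10)
  4P = (4, 1)
  5P = (2, 2)
  6P = (0, 0)
  7P = (2, 9)
  8P = (4, 10)
  ... (continuing to 12P)
  12P = O

ord(P) = 12


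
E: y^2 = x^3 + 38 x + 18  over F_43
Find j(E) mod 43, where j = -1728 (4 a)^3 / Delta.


Delta = -16(4 a^3 + 27 b^2) mod 43 = 42
-1728 * (4 a)^3 = -1728 * (4*38)^3 mod 43 = 16
j = 16 * 42^(-1) mod 43 = 27

j = 27 (mod 43)


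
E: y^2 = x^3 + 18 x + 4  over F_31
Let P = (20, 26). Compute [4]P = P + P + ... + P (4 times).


k = 4 = 100_2 (binary, LSB first: 001)
Double-and-add from P = (20, 26):
  bit 0 = 0: acc unchanged = O
  bit 1 = 0: acc unchanged = O
  bit 2 = 1: acc = O + (24, 0) = (24, 0)

4P = (24, 0)


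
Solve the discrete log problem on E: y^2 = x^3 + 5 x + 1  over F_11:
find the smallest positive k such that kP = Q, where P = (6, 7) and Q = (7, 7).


Enumerate multiples of P until we hit Q = (7, 7):
  1P = (6, 7)
  2P = (0, 10)
  3P = (8, 5)
  4P = (9, 7)
  5P = (7, 4)
  6P = (7, 7)
Match found at i = 6.

k = 6


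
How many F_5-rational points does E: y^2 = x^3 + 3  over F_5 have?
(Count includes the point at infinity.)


For each x in F_5, count y with y^2 = x^3 + 0 x + 3 mod 5:
  x = 1: RHS = 4, y in [2, 3]  -> 2 point(s)
  x = 2: RHS = 1, y in [1, 4]  -> 2 point(s)
  x = 3: RHS = 0, y in [0]  -> 1 point(s)
Affine points: 5. Add the point at infinity: total = 6.

#E(F_5) = 6


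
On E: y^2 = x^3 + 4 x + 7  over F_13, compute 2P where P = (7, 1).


Doubling: s = (3 x1^2 + a) / (2 y1)
s = (3*7^2 + 4) / (2*1) mod 13 = 4
x3 = s^2 - 2 x1 mod 13 = 4^2 - 2*7 = 2
y3 = s (x1 - x3) - y1 mod 13 = 4 * (7 - 2) - 1 = 6

2P = (2, 6)


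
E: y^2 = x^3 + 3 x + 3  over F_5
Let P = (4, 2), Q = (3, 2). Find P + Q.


P != Q, so use the chord formula.
s = (y2 - y1) / (x2 - x1) = (0) / (4) mod 5 = 0
x3 = s^2 - x1 - x2 mod 5 = 0^2 - 4 - 3 = 3
y3 = s (x1 - x3) - y1 mod 5 = 0 * (4 - 3) - 2 = 3

P + Q = (3, 3)


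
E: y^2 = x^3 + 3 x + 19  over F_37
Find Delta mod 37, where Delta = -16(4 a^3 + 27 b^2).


4 a^3 + 27 b^2 = 4*3^3 + 27*19^2 = 108 + 9747 = 9855
Delta = -16 * (9855) = -157680
Delta mod 37 = 14

Delta = 14 (mod 37)


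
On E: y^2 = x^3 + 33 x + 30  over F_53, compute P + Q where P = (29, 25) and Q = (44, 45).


P != Q, so use the chord formula.
s = (y2 - y1) / (x2 - x1) = (20) / (15) mod 53 = 19
x3 = s^2 - x1 - x2 mod 53 = 19^2 - 29 - 44 = 23
y3 = s (x1 - x3) - y1 mod 53 = 19 * (29 - 23) - 25 = 36

P + Q = (23, 36)


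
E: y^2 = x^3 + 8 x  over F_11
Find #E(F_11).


For each x in F_11, count y with y^2 = x^3 + 8 x + 0 mod 11:
  x = 0: RHS = 0, y in [0]  -> 1 point(s)
  x = 1: RHS = 9, y in [3, 8]  -> 2 point(s)
  x = 5: RHS = 0, y in [0]  -> 1 point(s)
  x = 6: RHS = 0, y in [0]  -> 1 point(s)
  x = 7: RHS = 3, y in [5, 6]  -> 2 point(s)
  x = 8: RHS = 4, y in [2, 9]  -> 2 point(s)
  x = 9: RHS = 9, y in [3, 8]  -> 2 point(s)
Affine points: 11. Add the point at infinity: total = 12.

#E(F_11) = 12
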